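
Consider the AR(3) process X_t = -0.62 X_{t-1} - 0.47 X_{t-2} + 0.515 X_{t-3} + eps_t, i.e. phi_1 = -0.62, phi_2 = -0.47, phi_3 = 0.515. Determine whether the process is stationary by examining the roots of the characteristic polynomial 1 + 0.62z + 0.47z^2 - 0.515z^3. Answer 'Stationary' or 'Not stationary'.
\text{Not stationary}

The AR(p) characteristic polynomial is P(z) = 1 + 0.62z + 0.47z^2 - 0.515z^3.
Stationarity requires all roots to lie outside the unit circle, i.e. |z| > 1 for every root.
Degree 3: look for a simple real root z0 first, then factor out (1 - z/z0) and solve the remaining quadratic.
Testing z0 = 2: P(2) = 1 + (0.62)(2) + (0.47)(2)^2 + (-0.515)(2)^3
  = 1 + (1.24) + (1.88) + (-4.12) = 0.  So z_0 = 2 is a root, |z_0| = 2.
Divide out the factor (1 - 0.5 z) = (1 - z/z0) (since 1/z0 = 0.5):
  P(z) = (1 - 0.5 z)(1 + (1.12) z + (1.03) z^2)
  [check: z-coef 1.12 - (0.5) = 0.62; z^2-coef 1.03 - (0.5)(1.12) = 0.47; z^3-coef -(0.5)(1.03) = -0.515.]
Remaining roots from the quadratic factor 1 + (1.12) z + (1.03) z^2:
  Set 1 + (1.12) z + (1.03) z^2 = 0, i.e. a z^2 + b z + c = 0 with a = 1.03, b = 1.12, c = 1.
  Discriminant D = b^2 - 4ac = (1.12)^2 - 4*(1.03)*1 = 1.2544 - (4.12) = -2.8656.
  D < 0, so the roots are the complex-conjugate pair z = (-b +/- i sqrt(-D)) / (2a) = -0.5437 +/- 0.8218i.
  For a conjugate pair |z|^2 = z * conj(z) = (product of roots) = c/a = 1/(1.03) = 0.970874, so |z| = sqrt(0.970874) = 0.9853 for both roots.
Moduli of all roots: 2.0000, 0.9853, 0.9853.
All moduli strictly greater than 1? No.
Verdict: Not stationary.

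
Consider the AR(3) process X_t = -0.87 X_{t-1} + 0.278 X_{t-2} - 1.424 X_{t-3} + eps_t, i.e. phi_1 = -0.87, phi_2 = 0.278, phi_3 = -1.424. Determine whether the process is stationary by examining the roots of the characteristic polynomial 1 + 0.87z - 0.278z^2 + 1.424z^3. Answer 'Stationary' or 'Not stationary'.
\text{Not stationary}

The AR(p) characteristic polynomial is P(z) = 1 + 0.87z - 0.278z^2 + 1.424z^3.
Stationarity requires all roots to lie outside the unit circle, i.e. |z| > 1 for every root.
Degree 3: look for a simple real root z0 first, then factor out (1 - z/z0) and solve the remaining quadratic.
Testing z0 = -0.625: P(-0.625) = 1 + (0.87)(-0.625) + (-0.278)(-0.625)^2 + (1.424)(-0.625)^3
  = 1 + (-0.54375) + (-0.108594) + (-0.347656) = 0.  So z_0 = -0.625 is a root, |z_0| = 0.625.
Divide out the factor (1 + 1.6 z) = (1 - z/z0) (since 1/z0 = -1.6):
  P(z) = (1 + 1.6 z)(1 + (-0.73) z + (0.89) z^2)
  [check: z-coef -0.73 - (-1.6) = 0.87; z^2-coef 0.89 - (-1.6)(-0.73) = -0.278; z^3-coef -(-1.6)(0.89) = 1.424.]
Remaining roots from the quadratic factor 1 + (-0.73) z + (0.89) z^2:
  Set 1 + (-0.73) z + (0.89) z^2 = 0, i.e. a z^2 + b z + c = 0 with a = 0.89, b = -0.73, c = 1.
  Discriminant D = b^2 - 4ac = (-0.73)^2 - 4*(0.89)*1 = 0.5329 - (3.56) = -3.0271.
  D < 0, so the roots are the complex-conjugate pair z = (-b +/- i sqrt(-D)) / (2a) = 0.4101 +/- 0.9774i.
  For a conjugate pair |z|^2 = z * conj(z) = (product of roots) = c/a = 1/(0.89) = 1.123596, so |z| = sqrt(1.123596) = 1.06 for both roots.
Moduli of all roots: 0.6250, 1.0600, 1.0600.
All moduli strictly greater than 1? No.
Verdict: Not stationary.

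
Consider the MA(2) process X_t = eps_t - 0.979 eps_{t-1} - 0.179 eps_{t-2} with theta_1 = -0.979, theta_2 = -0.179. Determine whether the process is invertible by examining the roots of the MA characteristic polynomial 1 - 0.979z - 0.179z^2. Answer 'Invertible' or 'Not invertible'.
\text{Not invertible}

The MA(q) characteristic polynomial is P(z) = 1 - 0.979z - 0.179z^2.
Invertibility requires all roots to lie outside the unit circle, i.e. |z| > 1 for every root.
Set 1 + (-0.979) z + (-0.179) z^2 = 0, i.e. a z^2 + b z + c = 0 with a = -0.179, b = -0.979, c = 1.
Discriminant D = b^2 - 4ac = (-0.979)^2 - 4*(-0.179)*1 = 0.958441 - (-0.716) = 1.674441.
D >= 0, so the roots are real: z = (-b +/- sqrt(D)) / (2a) = (0.979 +/- 1.294002) / (-0.358).
  z_1 = (0.979 + 1.294002) / (-0.358) = -6.3492,   |z_1| = 6.3492.
  z_2 = (0.979 - 1.294002) / (-0.358) = 0.8799,   |z_2| = 0.8799.
Moduli of all roots: 6.3492, 0.8799.
All moduli strictly greater than 1? No.
Verdict: Not invertible.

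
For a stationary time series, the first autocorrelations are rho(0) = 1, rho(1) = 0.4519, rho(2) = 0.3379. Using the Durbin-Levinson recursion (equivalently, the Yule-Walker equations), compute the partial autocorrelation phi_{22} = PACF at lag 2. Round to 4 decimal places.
\phi_{22} = 0.1680

The PACF at lag k is phi_{kk}, the last component of the solution
to the Yule-Walker system G_k phi = r_k where
  (G_k)_{ij} = rho(|i - j|), (r_k)_i = rho(i), i,j = 1..k.
Equivalently, Durbin-Levinson gives phi_{kk} iteratively:
  phi_{11} = rho(1)
  phi_{kk} = [rho(k) - sum_{j=1..k-1} phi_{k-1,j} rho(k-j)]
            / [1 - sum_{j=1..k-1} phi_{k-1,j} rho(j)],
  phi_{k,j} = phi_{k-1,j} - phi_{kk} phi_{k-1,k-j},  j = 1..k-1.
Step k = 1:
  phi_11 = rho(1) = 0.4519.
Step k = 2:
  phi_22 = [rho(2) - phi_11 rho(1)] / [1 - phi_11 rho(1)] = [0.3379 - (0.4519)(0.4519)] / [1 - (0.4519)(0.4519)]
         = 0.13368639 / 0.79578639 = 0.168.
Therefore phi_{22} = 0.1680.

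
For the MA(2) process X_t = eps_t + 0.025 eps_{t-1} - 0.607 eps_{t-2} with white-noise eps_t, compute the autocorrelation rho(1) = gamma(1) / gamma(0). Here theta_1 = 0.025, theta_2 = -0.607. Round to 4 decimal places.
\rho(1) = 0.0072

For an MA(q) process with theta_0 = 1, the autocovariance is
  gamma(k) = sigma^2 * sum_{i=0..q-k} theta_i * theta_{i+k},
and rho(k) = gamma(k) / gamma(0). Sigma^2 cancels.
  numerator   = (1)*(0.025) + (0.025)*(-0.607) = 0.009825.
  denominator = (1)^2 + (0.025)^2 + (-0.607)^2 = 1.369074.
  rho(1) = 0.009825 / 1.369074 = 0.0072.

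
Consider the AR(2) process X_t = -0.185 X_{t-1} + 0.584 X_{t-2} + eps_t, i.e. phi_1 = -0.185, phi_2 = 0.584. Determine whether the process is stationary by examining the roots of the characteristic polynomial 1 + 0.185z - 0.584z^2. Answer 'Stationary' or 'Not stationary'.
\text{Stationary}

The AR(p) characteristic polynomial is P(z) = 1 + 0.185z - 0.584z^2.
Stationarity requires all roots to lie outside the unit circle, i.e. |z| > 1 for every root.
Set 1 + (0.185) z + (-0.584) z^2 = 0, i.e. a z^2 + b z + c = 0 with a = -0.584, b = 0.185, c = 1.
Discriminant D = b^2 - 4ac = (0.185)^2 - 4*(-0.584)*1 = 0.034225 - (-2.336) = 2.370225.
D >= 0, so the roots are real: z = (-b +/- sqrt(D)) / (2a) = (-0.185 +/- 1.539554) / (-1.168).
  z_1 = (-0.185 + 1.539554) / (-1.168) = -1.1597,   |z_1| = 1.1597.
  z_2 = (-0.185 - 1.539554) / (-1.168) = 1.4765,   |z_2| = 1.4765.
Moduli of all roots: 1.1597, 1.4765.
All moduli strictly greater than 1? Yes.
Verdict: Stationary.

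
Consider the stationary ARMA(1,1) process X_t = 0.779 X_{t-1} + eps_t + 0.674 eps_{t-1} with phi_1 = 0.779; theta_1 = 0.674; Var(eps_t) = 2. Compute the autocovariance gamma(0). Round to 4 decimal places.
\gamma(0) = 12.7397

Multiply the model equation by X_{t-k} and take expectations. With theta_0 = psi_0 = 1 and psi_j the MA(infinity) weights, this gives
  gamma(k) - sum_i phi_i gamma(k-i) = c_k,
  c_k = sigma^2 * sum_{j=k..q} theta_j psi_{j-k}   (c_k = 0 for k > q),
using gamma(-m) = gamma(m).
psi-weights needed (psi_j = theta_j + sum_i phi_i psi_{j-i}):
  psi_1 = theta_1 + phi_1 = 0.674 + (0.779) = 1.453
Right-hand sides:
  c_0 = sigma^2 (1 + theta_1 psi_1) = 2 * (1 + (0.674)(1.453)) = 2 * 1.979322 = 3.958644
  c_1 = sigma^2 theta_1 = 2 * (0.674) = 1.348
  c_2 = 0
Equations for k = 0 and k = 1 (AR order 1):
  gamma(0) = phi_1 gamma(1) + c_0
  gamma(1) = phi_1 gamma(0) + c_1
Substituting the second into the first: gamma(0) (1 - phi_1^2) = c_0 + phi_1 c_1, so
  gamma(0) = (c_0 + phi_1 c_1) / (1 - phi_1^2) = (3.958644 + (0.779)(1.348)) / (1 - (0.779)^2) = 5.008736 / 0.393159 = 12.739721.
Therefore gamma(0) = 12.7397 (to 4 decimal places).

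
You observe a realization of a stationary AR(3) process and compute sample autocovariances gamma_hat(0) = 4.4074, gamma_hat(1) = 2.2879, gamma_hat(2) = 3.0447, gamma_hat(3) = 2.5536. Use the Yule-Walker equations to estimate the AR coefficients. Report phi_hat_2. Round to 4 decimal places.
\hat\phi_{2} = 0.5190

The Yule-Walker equations for an AR(p) process read, in matrix form,
  Gamma_p phi = r_p,   with   (Gamma_p)_{ij} = gamma(|i - j|),
                       (r_p)_i = gamma(i),   i,j = 1..p.
Substitute the sample gammas (Toeplitz matrix and right-hand side of size 3):
  Gamma_p = [[4.4074, 2.2879, 3.0447], [2.2879, 4.4074, 2.2879], [3.0447, 2.2879, 4.4074]]
  r_p     = [2.2879, 3.0447, 2.5536]
Written out (R1..R3):
  (R1) 4.4074 phi_1 + 2.2879 phi_2 + 3.0447 phi_3 = 2.2879
  (R2) 2.2879 phi_1 + 4.4074 phi_2 + 2.2879 phi_3 = 3.0447
  (R3) 3.0447 phi_1 + 2.2879 phi_2 + 4.4074 phi_3 = 2.5536
Gaussian elimination:
  R2 <- R2 - (2.2879/4.4074) R1 = R2 - (0.519104) R1:  3.219741 phi_2 + 0.707383 phi_3 = 1.857041
  R3 <- R3 - (3.0447/4.4074) R1 = R3 - (0.690815) R1:  0.707383 phi_2 + 2.304074 phi_3 = 0.973083
  R3 <- R3 - (0.707383/3.219741) R2 = R3 - (0.219702) R2:  2.148661 phi_3 = 0.565088
Back-substitution:
  phi_hat_3 = 0.565088 / 2.148661 = 0.262995
  phi_hat_2 = (1.857041 - (0.707383)(0.262995)) / 3.219741 = 0.518987
  phi_hat_1 = (2.2879 - (2.2879)(0.518987) - (3.0447)(0.262995)) / 4.4074 = 0.068015
So phi_hat = [0.0680, 0.5190, 0.2630].
Therefore phi_hat_2 = 0.5190.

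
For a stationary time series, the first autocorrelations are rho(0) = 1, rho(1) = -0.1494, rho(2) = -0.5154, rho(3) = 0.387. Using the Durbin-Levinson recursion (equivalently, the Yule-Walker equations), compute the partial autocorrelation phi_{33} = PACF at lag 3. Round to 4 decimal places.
\phi_{33} = 0.2720

The PACF at lag k is phi_{kk}, the last component of the solution
to the Yule-Walker system G_k phi = r_k where
  (G_k)_{ij} = rho(|i - j|), (r_k)_i = rho(i), i,j = 1..k.
Equivalently, Durbin-Levinson gives phi_{kk} iteratively:
  phi_{11} = rho(1)
  phi_{kk} = [rho(k) - sum_{j=1..k-1} phi_{k-1,j} rho(k-j)]
            / [1 - sum_{j=1..k-1} phi_{k-1,j} rho(j)],
  phi_{k,j} = phi_{k-1,j} - phi_{kk} phi_{k-1,k-j},  j = 1..k-1.
Step k = 1:
  phi_11 = rho(1) = -0.1494.
Step k = 2:
  phi_22 = [rho(2) - phi_11 rho(1)] / [1 - phi_11 rho(1)] = [-0.5154 - (-0.1494)(-0.1494)] / [1 - (-0.1494)(-0.1494)]
         = -0.53772036 / 0.97767964 = -0.549996.
  Update: phi_21 = phi_11 - phi_22 phi_11 = -0.1494 - (-0.549996)(-0.1494) = -0.231569.
Step k = 3:
  phi_33 = [rho(3) - phi_21 rho(2) - phi_22 rho(1)] / [1 - phi_21 rho(1) - phi_22 rho(2)]
    numerator   = 0.387 - (-0.231569)(-0.5154) - (-0.549996)(-0.1494) = 0.18547962
    denominator = 1 - (-0.231569)(-0.1494) - (-0.549996)(-0.5154) = 0.68193534
  phi_33 = 0.18547962 / 0.68193534 = 0.272.
Therefore phi_{33} = 0.2720.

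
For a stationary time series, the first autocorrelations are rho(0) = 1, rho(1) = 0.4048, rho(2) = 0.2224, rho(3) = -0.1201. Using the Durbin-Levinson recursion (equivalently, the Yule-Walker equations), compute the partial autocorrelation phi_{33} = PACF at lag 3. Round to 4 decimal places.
\phi_{33} = -0.2790

The PACF at lag k is phi_{kk}, the last component of the solution
to the Yule-Walker system G_k phi = r_k where
  (G_k)_{ij} = rho(|i - j|), (r_k)_i = rho(i), i,j = 1..k.
Equivalently, Durbin-Levinson gives phi_{kk} iteratively:
  phi_{11} = rho(1)
  phi_{kk} = [rho(k) - sum_{j=1..k-1} phi_{k-1,j} rho(k-j)]
            / [1 - sum_{j=1..k-1} phi_{k-1,j} rho(j)],
  phi_{k,j} = phi_{k-1,j} - phi_{kk} phi_{k-1,k-j},  j = 1..k-1.
Step k = 1:
  phi_11 = rho(1) = 0.4048.
Step k = 2:
  phi_22 = [rho(2) - phi_11 rho(1)] / [1 - phi_11 rho(1)] = [0.2224 - (0.4048)(0.4048)] / [1 - (0.4048)(0.4048)]
         = 0.05853696 / 0.83613696 = 0.070009.
  Update: phi_21 = phi_11 - phi_22 phi_11 = 0.4048 - (0.070009)(0.4048) = 0.37646.
Step k = 3:
  phi_33 = [rho(3) - phi_21 rho(2) - phi_22 rho(1)] / [1 - phi_21 rho(1) - phi_22 rho(2)]
    numerator   = -0.1201 - (0.37646)(0.2224) - (0.070009)(0.4048) = -0.23216437
    denominator = 1 - (0.37646)(0.4048) - (0.070009)(0.2224) = 0.83203886
  phi_33 = -0.23216437 / 0.83203886 = -0.279.
Therefore phi_{33} = -0.2790.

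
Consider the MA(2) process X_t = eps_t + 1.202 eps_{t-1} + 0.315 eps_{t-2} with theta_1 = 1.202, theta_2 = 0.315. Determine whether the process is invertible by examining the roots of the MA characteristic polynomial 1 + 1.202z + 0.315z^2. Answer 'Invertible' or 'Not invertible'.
\text{Invertible}

The MA(q) characteristic polynomial is P(z) = 1 + 1.202z + 0.315z^2.
Invertibility requires all roots to lie outside the unit circle, i.e. |z| > 1 for every root.
Set 1 + (1.202) z + (0.315) z^2 = 0, i.e. a z^2 + b z + c = 0 with a = 0.315, b = 1.202, c = 1.
Discriminant D = b^2 - 4ac = (1.202)^2 - 4*(0.315)*1 = 1.444804 - (1.26) = 0.184804.
D >= 0, so the roots are real: z = (-b +/- sqrt(D)) / (2a) = (-1.202 +/- 0.429888) / (0.63).
  z_1 = (-1.202 + 0.429888) / (0.63) = -1.2256,   |z_1| = 1.2256.
  z_2 = (-1.202 - 0.429888) / (0.63) = -2.5903,   |z_2| = 2.5903.
Moduli of all roots: 1.2256, 2.5903.
All moduli strictly greater than 1? Yes.
Verdict: Invertible.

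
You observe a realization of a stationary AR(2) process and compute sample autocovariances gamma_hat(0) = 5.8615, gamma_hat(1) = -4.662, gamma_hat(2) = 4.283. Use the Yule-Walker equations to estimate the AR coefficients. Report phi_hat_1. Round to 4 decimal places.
\hat\phi_{1} = -0.5830

The Yule-Walker equations for an AR(p) process read, in matrix form,
  Gamma_p phi = r_p,   with   (Gamma_p)_{ij} = gamma(|i - j|),
                       (r_p)_i = gamma(i),   i,j = 1..p.
Substitute the sample gammas (Toeplitz matrix and right-hand side of size 2):
  Gamma_p = [[5.8615, -4.662], [-4.662, 5.8615]]
  r_p     = [-4.662, 4.283]
Written out:
  5.8615 phi_1 - 4.662 phi_2 = -4.662
  -4.662 phi_1 + 5.8615 phi_2 = 4.283
Solve by Cramer's rule:
  det = gamma(0)^2 - gamma(1)^2 = (5.8615)^2 - (-4.662)^2 = 34.35718225 - 21.734244 = 12.62293825
  phi_hat_1 = [gamma(1) gamma(0) - gamma(1) gamma(2)] / det = [(-4.662)(5.8615) - (-4.662)(4.283)] / 12.62293825 = -7.358967 / 12.62293825 = -0.583
  phi_hat_2 = [gamma(0) gamma(2) - gamma(1)^2] / det = [(5.8615)(4.283) - (-4.662)^2] / 12.62293825 = 3.3705605 / 12.62293825 = 0.267
So phi_hat = [-0.5830, 0.2670].
Therefore phi_hat_1 = -0.5830.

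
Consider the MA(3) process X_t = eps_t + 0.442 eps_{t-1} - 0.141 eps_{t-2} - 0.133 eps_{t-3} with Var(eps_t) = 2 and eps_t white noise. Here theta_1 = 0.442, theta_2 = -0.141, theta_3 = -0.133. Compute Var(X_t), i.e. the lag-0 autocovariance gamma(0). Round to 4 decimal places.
\gamma(0) = 2.4659

For an MA(q) process X_t = eps_t + sum_i theta_i eps_{t-i} with
Var(eps_t) = sigma^2, the variance is
  gamma(0) = sigma^2 * (1 + sum_i theta_i^2).
  sum_i theta_i^2 = (0.442)^2 + (-0.141)^2 + (-0.133)^2 = 0.195364 + 0.019881 + 0.017689 = 0.232934.
  gamma(0) = 2 * (1 + 0.232934) = 2 * 1.232934 = 2.465868, which rounds to 2.4659.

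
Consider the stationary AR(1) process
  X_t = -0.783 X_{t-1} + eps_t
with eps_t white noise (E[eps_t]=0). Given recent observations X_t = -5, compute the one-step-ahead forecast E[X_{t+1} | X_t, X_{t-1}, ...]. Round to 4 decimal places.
E[X_{t+1} \mid \mathcal F_t] = 3.9150

For an AR(p) model X_t = c + sum_i phi_i X_{t-i} + eps_t, the
one-step-ahead conditional mean is
  E[X_{t+1} | X_t, ...] = c + sum_i phi_i X_{t+1-i}.
Substitute known values:
  E[X_{t+1} | ...] = (-0.783) * (-5)
                   = 3.9150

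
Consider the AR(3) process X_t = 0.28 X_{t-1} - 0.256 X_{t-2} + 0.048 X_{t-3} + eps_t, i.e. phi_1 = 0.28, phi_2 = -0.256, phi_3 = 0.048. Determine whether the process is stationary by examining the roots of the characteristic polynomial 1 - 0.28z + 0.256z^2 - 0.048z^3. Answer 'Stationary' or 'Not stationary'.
\text{Stationary}

The AR(p) characteristic polynomial is P(z) = 1 - 0.28z + 0.256z^2 - 0.048z^3.
Stationarity requires all roots to lie outside the unit circle, i.e. |z| > 1 for every root.
Degree 3: look for a simple real root z0 first, then factor out (1 - z/z0) and solve the remaining quadratic.
Testing z0 = 5: P(5) = 1 + (-0.28)(5) + (0.256)(5)^2 + (-0.048)(5)^3
  = 1 + (-1.4) + (6.4) + (-6) = 0.  So z_0 = 5 is a root, |z_0| = 5.
Divide out the factor (1 - 0.2 z) = (1 - z/z0) (since 1/z0 = 0.2):
  P(z) = (1 - 0.2 z)(1 + (-0.08) z + (0.24) z^2)
  [check: z-coef -0.08 - (0.2) = -0.28; z^2-coef 0.24 - (0.2)(-0.08) = 0.256; z^3-coef -(0.2)(0.24) = -0.048.]
Remaining roots from the quadratic factor 1 + (-0.08) z + (0.24) z^2:
  Set 1 + (-0.08) z + (0.24) z^2 = 0, i.e. a z^2 + b z + c = 0 with a = 0.24, b = -0.08, c = 1.
  Discriminant D = b^2 - 4ac = (-0.08)^2 - 4*(0.24)*1 = 0.0064 - (0.96) = -0.9536.
  D < 0, so the roots are the complex-conjugate pair z = (-b +/- i sqrt(-D)) / (2a) = 0.1667 +/- 2.0344i.
  For a conjugate pair |z|^2 = z * conj(z) = (product of roots) = c/a = 1/(0.24) = 4.166667, so |z| = sqrt(4.166667) = 2.0412 for both roots.
Moduli of all roots: 5.0000, 2.0412, 2.0412.
All moduli strictly greater than 1? Yes.
Verdict: Stationary.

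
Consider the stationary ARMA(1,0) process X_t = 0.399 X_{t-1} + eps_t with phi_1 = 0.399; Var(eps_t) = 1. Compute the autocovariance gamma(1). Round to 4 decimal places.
\gamma(1) = 0.4745

Multiply the model equation by X_{t-k} and take expectations. With theta_0 = psi_0 = 1 and psi_j the MA(infinity) weights, this gives
  gamma(k) - sum_i phi_i gamma(k-i) = c_k,
  c_k = sigma^2 * sum_{j=k..q} theta_j psi_{j-k}   (c_k = 0 for k > q),
using gamma(-m) = gamma(m).
Pure AR (q = 0): c_0 = sigma^2 = 1, c_k = 0 for k >= 1.
Equations for k = 0 and k = 1 (AR order 1):
  gamma(0) = phi_1 gamma(1) + c_0
  gamma(1) = phi_1 gamma(0) + c_1
Substituting the second into the first: gamma(0) (1 - phi_1^2) = c_0 + phi_1 c_1, so
  gamma(0) = c_0 / (1 - phi_1^2) = 1 / (1 - (0.399)^2) = 1 / 0.840799 = 1.189345.
  gamma(1) = phi_1 gamma(0) = (0.399)(1.189345) = 0.474549.
Therefore gamma(1) = 0.4745 (to 4 decimal places).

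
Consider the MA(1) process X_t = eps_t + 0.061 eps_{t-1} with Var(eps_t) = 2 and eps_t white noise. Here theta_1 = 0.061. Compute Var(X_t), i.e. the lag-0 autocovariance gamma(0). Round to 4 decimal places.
\gamma(0) = 2.0074

For an MA(q) process X_t = eps_t + sum_i theta_i eps_{t-i} with
Var(eps_t) = sigma^2, the variance is
  gamma(0) = sigma^2 * (1 + sum_i theta_i^2).
  sum_i theta_i^2 = (0.061)^2 = 0.003721.
  gamma(0) = 2 * (1 + 0.003721) = 2 * 1.003721 = 2.007442, which rounds to 2.0074.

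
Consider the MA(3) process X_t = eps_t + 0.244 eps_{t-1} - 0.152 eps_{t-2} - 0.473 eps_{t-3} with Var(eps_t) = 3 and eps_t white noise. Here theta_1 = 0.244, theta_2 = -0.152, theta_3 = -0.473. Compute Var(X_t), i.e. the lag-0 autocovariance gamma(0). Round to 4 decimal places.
\gamma(0) = 3.9191

For an MA(q) process X_t = eps_t + sum_i theta_i eps_{t-i} with
Var(eps_t) = sigma^2, the variance is
  gamma(0) = sigma^2 * (1 + sum_i theta_i^2).
  sum_i theta_i^2 = (0.244)^2 + (-0.152)^2 + (-0.473)^2 = 0.059536 + 0.023104 + 0.223729 = 0.306369.
  gamma(0) = 3 * (1 + 0.306369) = 3 * 1.306369 = 3.919107, which rounds to 3.9191.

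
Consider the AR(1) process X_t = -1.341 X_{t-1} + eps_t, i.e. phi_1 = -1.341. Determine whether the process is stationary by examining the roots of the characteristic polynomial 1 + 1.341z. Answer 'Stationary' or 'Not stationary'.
\text{Not stationary}

The AR(p) characteristic polynomial is P(z) = 1 + 1.341z.
Stationarity requires all roots to lie outside the unit circle, i.e. |z| > 1 for every root.
This is linear in z: 1 + (1.341) z = 0  =>  z = -1/(1.341) = -0.745712,  |z| = 0.745712.
Moduli of all roots: 0.7457.
All moduli strictly greater than 1? No.
Verdict: Not stationary.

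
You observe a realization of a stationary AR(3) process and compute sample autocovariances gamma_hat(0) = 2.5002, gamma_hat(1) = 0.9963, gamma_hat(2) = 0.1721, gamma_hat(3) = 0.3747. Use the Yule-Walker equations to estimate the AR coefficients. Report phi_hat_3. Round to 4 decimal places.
\hat\phi_{3} = 0.1950

The Yule-Walker equations for an AR(p) process read, in matrix form,
  Gamma_p phi = r_p,   with   (Gamma_p)_{ij} = gamma(|i - j|),
                       (r_p)_i = gamma(i),   i,j = 1..p.
Substitute the sample gammas (Toeplitz matrix and right-hand side of size 3):
  Gamma_p = [[2.5002, 0.9963, 0.1721], [0.9963, 2.5002, 0.9963], [0.1721, 0.9963, 2.5002]]
  r_p     = [0.9963, 0.1721, 0.3747]
Written out (R1..R3):
  (R1) 2.5002 phi_1 + 0.9963 phi_2 + 0.1721 phi_3 = 0.9963
  (R2) 0.9963 phi_1 + 2.5002 phi_2 + 0.9963 phi_3 = 0.1721
  (R3) 0.1721 phi_1 + 0.9963 phi_2 + 2.5002 phi_3 = 0.3747
Gaussian elimination:
  R2 <- R2 - (0.9963/2.5002) R1 = R2 - (0.398488) R1:  2.103186 phi_2 + 0.92772 phi_3 = -0.224914
  R3 <- R3 - (0.1721/2.5002) R1 = R3 - (0.068834) R1:  0.92772 phi_2 + 2.488354 phi_3 = 0.30612
  R3 <- R3 - (0.92772/2.103186) R2 = R3 - (0.441102) R2:  2.079134 phi_3 = 0.40533
Back-substitution:
  phi_hat_3 = 0.40533 / 2.079134 = 0.194951
  phi_hat_2 = (-0.224914 - (0.92772)(0.194951)) / 2.103186 = -0.192933
  phi_hat_1 = (0.9963 - (0.9963)(-0.192933) - (0.1721)(0.194951)) / 2.5002 = 0.46195
So phi_hat = [0.4620, -0.1929, 0.1950].
Therefore phi_hat_3 = 0.1950.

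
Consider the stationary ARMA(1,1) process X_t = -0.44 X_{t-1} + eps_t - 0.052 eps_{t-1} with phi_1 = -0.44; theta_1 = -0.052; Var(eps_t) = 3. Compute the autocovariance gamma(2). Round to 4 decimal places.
\gamma(2) = 0.8238

Multiply the model equation by X_{t-k} and take expectations. With theta_0 = psi_0 = 1 and psi_j the MA(infinity) weights, this gives
  gamma(k) - sum_i phi_i gamma(k-i) = c_k,
  c_k = sigma^2 * sum_{j=k..q} theta_j psi_{j-k}   (c_k = 0 for k > q),
using gamma(-m) = gamma(m).
psi-weights needed (psi_j = theta_j + sum_i phi_i psi_{j-i}):
  psi_1 = theta_1 + phi_1 = -0.052 + (-0.44) = -0.492
Right-hand sides:
  c_0 = sigma^2 (1 + theta_1 psi_1) = 3 * (1 + (-0.052)(-0.492)) = 3 * 1.025584 = 3.076752
  c_1 = sigma^2 theta_1 = 3 * (-0.052) = -0.156
  c_2 = 0
Equations for k = 0 and k = 1 (AR order 1):
  gamma(0) = phi_1 gamma(1) + c_0
  gamma(1) = phi_1 gamma(0) + c_1
Substituting the second into the first: gamma(0) (1 - phi_1^2) = c_0 + phi_1 c_1, so
  gamma(0) = (c_0 + phi_1 c_1) / (1 - phi_1^2) = (3.076752 + (-0.44)(-0.156)) / (1 - (-0.44)^2) = 3.145392 / 0.8064 = 3.900536.
  gamma(1) = phi_1 gamma(0) + c_1 = (-0.44)(3.900536) + (-0.156) = -1.872236.
For k = 2 (> q): gamma(2) = phi_1 gamma(1) = (-0.44)(-1.872236) = 0.823784.
Therefore gamma(2) = 0.8238 (to 4 decimal places).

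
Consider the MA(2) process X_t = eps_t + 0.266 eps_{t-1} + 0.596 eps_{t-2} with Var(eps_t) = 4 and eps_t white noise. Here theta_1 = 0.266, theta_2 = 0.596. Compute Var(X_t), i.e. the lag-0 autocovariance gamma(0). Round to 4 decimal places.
\gamma(0) = 5.7039

For an MA(q) process X_t = eps_t + sum_i theta_i eps_{t-i} with
Var(eps_t) = sigma^2, the variance is
  gamma(0) = sigma^2 * (1 + sum_i theta_i^2).
  sum_i theta_i^2 = (0.266)^2 + (0.596)^2 = 0.070756 + 0.355216 = 0.425972.
  gamma(0) = 4 * (1 + 0.425972) = 4 * 1.425972 = 5.703888, which rounds to 5.7039.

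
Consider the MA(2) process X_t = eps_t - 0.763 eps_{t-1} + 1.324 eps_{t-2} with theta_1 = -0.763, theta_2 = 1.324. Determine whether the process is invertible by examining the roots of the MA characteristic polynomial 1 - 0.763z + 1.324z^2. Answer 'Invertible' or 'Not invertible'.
\text{Not invertible}

The MA(q) characteristic polynomial is P(z) = 1 - 0.763z + 1.324z^2.
Invertibility requires all roots to lie outside the unit circle, i.e. |z| > 1 for every root.
Set 1 + (-0.763) z + (1.324) z^2 = 0, i.e. a z^2 + b z + c = 0 with a = 1.324, b = -0.763, c = 1.
Discriminant D = b^2 - 4ac = (-0.763)^2 - 4*(1.324)*1 = 0.582169 - (5.296) = -4.713831.
D < 0, so the roots are the complex-conjugate pair z = (-b +/- i sqrt(-D)) / (2a) = 0.2881 +/- 0.8199i.
For a conjugate pair |z|^2 = z * conj(z) = (product of roots) = c/a = 1/(1.324) = 0.755287, so |z| = sqrt(0.755287) = 0.8691 for both roots.
Moduli of all roots: 0.8691, 0.8691.
All moduli strictly greater than 1? No.
Verdict: Not invertible.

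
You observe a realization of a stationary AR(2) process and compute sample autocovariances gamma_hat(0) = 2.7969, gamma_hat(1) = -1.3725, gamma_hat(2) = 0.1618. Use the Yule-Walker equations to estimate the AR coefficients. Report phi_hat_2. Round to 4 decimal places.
\hat\phi_{2} = -0.2410

The Yule-Walker equations for an AR(p) process read, in matrix form,
  Gamma_p phi = r_p,   with   (Gamma_p)_{ij} = gamma(|i - j|),
                       (r_p)_i = gamma(i),   i,j = 1..p.
Substitute the sample gammas (Toeplitz matrix and right-hand side of size 2):
  Gamma_p = [[2.7969, -1.3725], [-1.3725, 2.7969]]
  r_p     = [-1.3725, 0.1618]
Written out:
  2.7969 phi_1 - 1.3725 phi_2 = -1.3725
  -1.3725 phi_1 + 2.7969 phi_2 = 0.1618
Solve by Cramer's rule:
  det = gamma(0)^2 - gamma(1)^2 = (2.7969)^2 - (-1.3725)^2 = 7.82264961 - 1.88375625 = 5.93889336
  phi_hat_1 = [gamma(1) gamma(0) - gamma(1) gamma(2)] / det = [(-1.3725)(2.7969) - (-1.3725)(0.1618)] / 5.93889336 = -3.61667475 / 5.93889336 = -0.609
  phi_hat_2 = [gamma(0) gamma(2) - gamma(1)^2] / det = [(2.7969)(0.1618) - (-1.3725)^2] / 5.93889336 = -1.43121783 / 5.93889336 = -0.241
So phi_hat = [-0.6090, -0.2410].
Therefore phi_hat_2 = -0.2410.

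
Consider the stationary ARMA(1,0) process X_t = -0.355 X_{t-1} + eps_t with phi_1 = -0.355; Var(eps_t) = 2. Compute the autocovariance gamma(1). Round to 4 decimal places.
\gamma(1) = -0.8124

Multiply the model equation by X_{t-k} and take expectations. With theta_0 = psi_0 = 1 and psi_j the MA(infinity) weights, this gives
  gamma(k) - sum_i phi_i gamma(k-i) = c_k,
  c_k = sigma^2 * sum_{j=k..q} theta_j psi_{j-k}   (c_k = 0 for k > q),
using gamma(-m) = gamma(m).
Pure AR (q = 0): c_0 = sigma^2 = 2, c_k = 0 for k >= 1.
Equations for k = 0 and k = 1 (AR order 1):
  gamma(0) = phi_1 gamma(1) + c_0
  gamma(1) = phi_1 gamma(0) + c_1
Substituting the second into the first: gamma(0) (1 - phi_1^2) = c_0 + phi_1 c_1, so
  gamma(0) = c_0 / (1 - phi_1^2) = 2 / (1 - (-0.355)^2) = 2 / 0.873975 = 2.288395.
  gamma(1) = phi_1 gamma(0) = (-0.355)(2.288395) = -0.81238.
Therefore gamma(1) = -0.8124 (to 4 decimal places).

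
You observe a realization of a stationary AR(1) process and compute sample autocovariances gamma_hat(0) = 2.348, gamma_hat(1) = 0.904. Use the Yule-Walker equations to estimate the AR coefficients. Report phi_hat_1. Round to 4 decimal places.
\hat\phi_{1} = 0.3850

The Yule-Walker equations for an AR(p) process read, in matrix form,
  Gamma_p phi = r_p,   with   (Gamma_p)_{ij} = gamma(|i - j|),
                       (r_p)_i = gamma(i),   i,j = 1..p.
Substitute the sample gammas (Toeplitz matrix and right-hand side of size 1):
  Gamma_p = [[2.348]]
  r_p     = [0.904]
With p = 1 this is the single equation gamma(0) phi_1 = gamma(1):
  phi_hat_1 = gamma(1) / gamma(0) = 0.904 / 2.348 = 0.3850.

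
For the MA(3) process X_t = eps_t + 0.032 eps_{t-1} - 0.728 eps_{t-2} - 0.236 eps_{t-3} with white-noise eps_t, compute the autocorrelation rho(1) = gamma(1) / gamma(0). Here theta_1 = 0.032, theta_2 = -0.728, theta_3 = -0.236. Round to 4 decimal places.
\rho(1) = 0.1138

For an MA(q) process with theta_0 = 1, the autocovariance is
  gamma(k) = sigma^2 * sum_{i=0..q-k} theta_i * theta_{i+k},
and rho(k) = gamma(k) / gamma(0). Sigma^2 cancels.
  numerator   = (1)*(0.032) + (0.032)*(-0.728) + (-0.728)*(-0.236) = 0.180512.
  denominator = (1)^2 + (0.032)^2 + (-0.728)^2 + (-0.236)^2 = 1.586704.
  rho(1) = 0.180512 / 1.586704 = 0.1138.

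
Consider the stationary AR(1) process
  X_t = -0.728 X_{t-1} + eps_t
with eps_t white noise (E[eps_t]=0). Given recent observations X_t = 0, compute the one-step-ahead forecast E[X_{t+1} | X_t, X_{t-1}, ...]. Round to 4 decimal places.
E[X_{t+1} \mid \mathcal F_t] = 0.0000

For an AR(p) model X_t = c + sum_i phi_i X_{t-i} + eps_t, the
one-step-ahead conditional mean is
  E[X_{t+1} | X_t, ...] = c + sum_i phi_i X_{t+1-i}.
Substitute known values:
  E[X_{t+1} | ...] = (-0.728) * (0)
                   = 0.0000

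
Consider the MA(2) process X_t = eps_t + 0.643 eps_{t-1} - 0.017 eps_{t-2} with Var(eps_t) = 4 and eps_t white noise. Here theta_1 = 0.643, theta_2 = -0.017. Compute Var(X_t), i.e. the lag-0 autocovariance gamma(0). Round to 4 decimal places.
\gamma(0) = 5.6550

For an MA(q) process X_t = eps_t + sum_i theta_i eps_{t-i} with
Var(eps_t) = sigma^2, the variance is
  gamma(0) = sigma^2 * (1 + sum_i theta_i^2).
  sum_i theta_i^2 = (0.643)^2 + (-0.017)^2 = 0.413449 + 0.000289 = 0.413738.
  gamma(0) = 4 * (1 + 0.413738) = 4 * 1.413738 = 5.654952, which rounds to 5.6550.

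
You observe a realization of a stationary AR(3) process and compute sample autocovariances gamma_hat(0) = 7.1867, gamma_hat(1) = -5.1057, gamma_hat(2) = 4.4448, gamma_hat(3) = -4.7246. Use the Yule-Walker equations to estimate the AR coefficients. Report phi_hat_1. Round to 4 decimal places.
\hat\phi_{1} = -0.4710

The Yule-Walker equations for an AR(p) process read, in matrix form,
  Gamma_p phi = r_p,   with   (Gamma_p)_{ij} = gamma(|i - j|),
                       (r_p)_i = gamma(i),   i,j = 1..p.
Substitute the sample gammas (Toeplitz matrix and right-hand side of size 3):
  Gamma_p = [[7.1867, -5.1057, 4.4448], [-5.1057, 7.1867, -5.1057], [4.4448, -5.1057, 7.1867]]
  r_p     = [-5.1057, 4.4448, -4.7246]
Written out (R1..R3):
  (R1) 7.1867 phi_1 - 5.1057 phi_2 + 4.4448 phi_3 = -5.1057
  (R2) -5.1057 phi_1 + 7.1867 phi_2 - 5.1057 phi_3 = 4.4448
  (R3) 4.4448 phi_1 - 5.1057 phi_2 + 7.1867 phi_3 = -4.7246
Gaussian elimination:
  R2 <- R2 - (-5.1057/7.1867) R1 = R2 - (-0.710437) R1:  3.55942 phi_2 - 1.947948 phi_3 = 0.81752
  R3 <- R3 - (4.4448/7.1867) R1 = R3 - (0.618476) R1:  -1.947948 phi_2 + 4.437699 phi_3 = -1.566848
  R3 <- R3 - (-1.947948/3.55942) R2 = R3 - (-0.547266) R2:  3.371654 phi_3 = -1.119448
Back-substitution:
  phi_hat_3 = -1.119448 / 3.371654 = -0.332017
  phi_hat_2 = (0.81752 - (-1.947948)(-0.332017)) / 3.55942 = 0.047976
  phi_hat_1 = (-5.1057 - (-5.1057)(0.047976) - (4.4448)(-0.332017)) / 7.1867 = -0.471009
So phi_hat = [-0.4710, 0.0480, -0.3320].
Therefore phi_hat_1 = -0.4710.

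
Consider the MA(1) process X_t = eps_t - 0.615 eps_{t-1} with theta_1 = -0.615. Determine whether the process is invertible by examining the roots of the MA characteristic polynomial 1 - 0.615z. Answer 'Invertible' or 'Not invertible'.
\text{Invertible}

The MA(q) characteristic polynomial is P(z) = 1 - 0.615z.
Invertibility requires all roots to lie outside the unit circle, i.e. |z| > 1 for every root.
This is linear in z: 1 + (-0.615) z = 0  =>  z = -1/(-0.615) = 1.626016,  |z| = 1.626016.
Moduli of all roots: 1.6260.
All moduli strictly greater than 1? Yes.
Verdict: Invertible.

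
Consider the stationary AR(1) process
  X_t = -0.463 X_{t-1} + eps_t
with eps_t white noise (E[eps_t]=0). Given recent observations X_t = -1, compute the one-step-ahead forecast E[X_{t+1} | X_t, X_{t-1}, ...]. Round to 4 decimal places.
E[X_{t+1} \mid \mathcal F_t] = 0.4630

For an AR(p) model X_t = c + sum_i phi_i X_{t-i} + eps_t, the
one-step-ahead conditional mean is
  E[X_{t+1} | X_t, ...] = c + sum_i phi_i X_{t+1-i}.
Substitute known values:
  E[X_{t+1} | ...] = (-0.463) * (-1)
                   = 0.4630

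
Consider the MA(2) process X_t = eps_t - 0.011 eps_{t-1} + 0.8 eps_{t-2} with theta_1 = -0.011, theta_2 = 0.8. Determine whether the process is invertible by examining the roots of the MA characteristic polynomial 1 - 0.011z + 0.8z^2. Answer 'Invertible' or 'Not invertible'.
\text{Invertible}

The MA(q) characteristic polynomial is P(z) = 1 - 0.011z + 0.8z^2.
Invertibility requires all roots to lie outside the unit circle, i.e. |z| > 1 for every root.
Set 1 + (-0.011) z + (0.8) z^2 = 0, i.e. a z^2 + b z + c = 0 with a = 0.8, b = -0.011, c = 1.
Discriminant D = b^2 - 4ac = (-0.011)^2 - 4*(0.8)*1 = 0.000121 - (3.2) = -3.199879.
D < 0, so the roots are the complex-conjugate pair z = (-b +/- i sqrt(-D)) / (2a) = 0.0069 +/- 1.118i.
For a conjugate pair |z|^2 = z * conj(z) = (product of roots) = c/a = 1/(0.8) = 1.25, so |z| = sqrt(1.25) = 1.118 for both roots.
Moduli of all roots: 1.1180, 1.1180.
All moduli strictly greater than 1? Yes.
Verdict: Invertible.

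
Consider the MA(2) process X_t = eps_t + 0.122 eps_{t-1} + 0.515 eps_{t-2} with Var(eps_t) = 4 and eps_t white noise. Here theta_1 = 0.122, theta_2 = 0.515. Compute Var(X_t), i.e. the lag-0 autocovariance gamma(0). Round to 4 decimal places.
\gamma(0) = 5.1204

For an MA(q) process X_t = eps_t + sum_i theta_i eps_{t-i} with
Var(eps_t) = sigma^2, the variance is
  gamma(0) = sigma^2 * (1 + sum_i theta_i^2).
  sum_i theta_i^2 = (0.122)^2 + (0.515)^2 = 0.014884 + 0.265225 = 0.280109.
  gamma(0) = 4 * (1 + 0.280109) = 4 * 1.280109 = 5.120436, which rounds to 5.1204.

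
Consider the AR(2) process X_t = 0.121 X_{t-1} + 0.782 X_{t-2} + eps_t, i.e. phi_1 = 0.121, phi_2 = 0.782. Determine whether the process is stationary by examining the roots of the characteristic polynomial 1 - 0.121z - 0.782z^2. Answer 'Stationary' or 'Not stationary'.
\text{Stationary}

The AR(p) characteristic polynomial is P(z) = 1 - 0.121z - 0.782z^2.
Stationarity requires all roots to lie outside the unit circle, i.e. |z| > 1 for every root.
Set 1 + (-0.121) z + (-0.782) z^2 = 0, i.e. a z^2 + b z + c = 0 with a = -0.782, b = -0.121, c = 1.
Discriminant D = b^2 - 4ac = (-0.121)^2 - 4*(-0.782)*1 = 0.014641 - (-3.128) = 3.142641.
D >= 0, so the roots are real: z = (-b +/- sqrt(D)) / (2a) = (0.121 +/- 1.77275) / (-1.564).
  z_1 = (0.121 + 1.77275) / (-1.564) = -1.2108,   |z_1| = 1.2108.
  z_2 = (0.121 - 1.77275) / (-1.564) = 1.0561,   |z_2| = 1.0561.
Moduli of all roots: 1.2108, 1.0561.
All moduli strictly greater than 1? Yes.
Verdict: Stationary.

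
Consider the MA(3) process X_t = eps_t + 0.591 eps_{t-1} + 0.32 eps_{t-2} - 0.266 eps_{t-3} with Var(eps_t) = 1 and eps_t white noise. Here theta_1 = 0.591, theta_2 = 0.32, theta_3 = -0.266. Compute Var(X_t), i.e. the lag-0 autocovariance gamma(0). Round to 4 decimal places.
\gamma(0) = 1.5224

For an MA(q) process X_t = eps_t + sum_i theta_i eps_{t-i} with
Var(eps_t) = sigma^2, the variance is
  gamma(0) = sigma^2 * (1 + sum_i theta_i^2).
  sum_i theta_i^2 = (0.591)^2 + (0.32)^2 + (-0.266)^2 = 0.349281 + 0.1024 + 0.070756 = 0.522437.
  gamma(0) = 1 * (1 + 0.522437) = 1 * 1.522437 = 1.522437, which rounds to 1.5224.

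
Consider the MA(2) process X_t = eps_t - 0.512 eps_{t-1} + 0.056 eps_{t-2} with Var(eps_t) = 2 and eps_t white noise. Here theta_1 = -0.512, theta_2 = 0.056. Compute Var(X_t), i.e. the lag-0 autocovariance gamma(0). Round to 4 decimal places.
\gamma(0) = 2.5306

For an MA(q) process X_t = eps_t + sum_i theta_i eps_{t-i} with
Var(eps_t) = sigma^2, the variance is
  gamma(0) = sigma^2 * (1 + sum_i theta_i^2).
  sum_i theta_i^2 = (-0.512)^2 + (0.056)^2 = 0.262144 + 0.003136 = 0.26528.
  gamma(0) = 2 * (1 + 0.26528) = 2 * 1.26528 = 2.53056, which rounds to 2.5306.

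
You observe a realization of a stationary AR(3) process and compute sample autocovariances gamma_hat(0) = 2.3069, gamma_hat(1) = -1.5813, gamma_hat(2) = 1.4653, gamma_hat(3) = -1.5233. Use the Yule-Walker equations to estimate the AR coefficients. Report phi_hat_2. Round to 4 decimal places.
\hat\phi_{2} = 0.1670

The Yule-Walker equations for an AR(p) process read, in matrix form,
  Gamma_p phi = r_p,   with   (Gamma_p)_{ij} = gamma(|i - j|),
                       (r_p)_i = gamma(i),   i,j = 1..p.
Substitute the sample gammas (Toeplitz matrix and right-hand side of size 3):
  Gamma_p = [[2.3069, -1.5813, 1.4653], [-1.5813, 2.3069, -1.5813], [1.4653, -1.5813, 2.3069]]
  r_p     = [-1.5813, 1.4653, -1.5233]
Written out (R1..R3):
  (R1) 2.3069 phi_1 - 1.5813 phi_2 + 1.4653 phi_3 = -1.5813
  (R2) -1.5813 phi_1 + 2.3069 phi_2 - 1.5813 phi_3 = 1.4653
  (R3) 1.4653 phi_1 - 1.5813 phi_2 + 2.3069 phi_3 = -1.5233
Gaussian elimination:
  R2 <- R2 - (-1.5813/2.3069) R1 = R2 - (-0.685465) R1:  1.222974 phi_2 - 0.576888 phi_3 = 0.381374
  R3 <- R3 - (1.4653/2.3069) R1 = R3 - (0.635181) R1:  -0.576888 phi_2 + 1.376169 phi_3 = -0.518888
  R3 <- R3 - (-0.576888/1.222974) R2 = R3 - (-0.471709) R2:  1.104046 phi_3 = -0.33899
Back-substitution:
  phi_hat_3 = -0.33899 / 1.104046 = -0.307044
  phi_hat_2 = (0.381374 - (-0.576888)(-0.307044)) / 1.222974 = 0.167006
  phi_hat_1 = (-1.5813 - (-1.5813)(0.167006) - (1.4653)(-0.307044)) / 2.3069 = -0.37596
So phi_hat = [-0.3760, 0.1670, -0.3070].
Therefore phi_hat_2 = 0.1670.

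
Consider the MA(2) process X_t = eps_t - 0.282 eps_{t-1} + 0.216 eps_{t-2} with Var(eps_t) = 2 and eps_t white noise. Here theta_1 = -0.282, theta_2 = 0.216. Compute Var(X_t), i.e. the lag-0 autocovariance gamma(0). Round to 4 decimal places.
\gamma(0) = 2.2524

For an MA(q) process X_t = eps_t + sum_i theta_i eps_{t-i} with
Var(eps_t) = sigma^2, the variance is
  gamma(0) = sigma^2 * (1 + sum_i theta_i^2).
  sum_i theta_i^2 = (-0.282)^2 + (0.216)^2 = 0.079524 + 0.046656 = 0.12618.
  gamma(0) = 2 * (1 + 0.12618) = 2 * 1.12618 = 2.25236, which rounds to 2.2524.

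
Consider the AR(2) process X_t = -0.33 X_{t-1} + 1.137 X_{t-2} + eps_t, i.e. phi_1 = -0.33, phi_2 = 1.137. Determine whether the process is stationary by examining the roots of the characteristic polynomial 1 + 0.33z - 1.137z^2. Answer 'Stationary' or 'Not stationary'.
\text{Not stationary}

The AR(p) characteristic polynomial is P(z) = 1 + 0.33z - 1.137z^2.
Stationarity requires all roots to lie outside the unit circle, i.e. |z| > 1 for every root.
Set 1 + (0.33) z + (-1.137) z^2 = 0, i.e. a z^2 + b z + c = 0 with a = -1.137, b = 0.33, c = 1.
Discriminant D = b^2 - 4ac = (0.33)^2 - 4*(-1.137)*1 = 0.1089 - (-4.548) = 4.6569.
D >= 0, so the roots are real: z = (-b +/- sqrt(D)) / (2a) = (-0.33 +/- 2.157985) / (-2.274).
  z_1 = (-0.33 + 2.157985) / (-2.274) = -0.8039,   |z_1| = 0.8039.
  z_2 = (-0.33 - 2.157985) / (-2.274) = 1.0941,   |z_2| = 1.0941.
Moduli of all roots: 0.8039, 1.0941.
All moduli strictly greater than 1? No.
Verdict: Not stationary.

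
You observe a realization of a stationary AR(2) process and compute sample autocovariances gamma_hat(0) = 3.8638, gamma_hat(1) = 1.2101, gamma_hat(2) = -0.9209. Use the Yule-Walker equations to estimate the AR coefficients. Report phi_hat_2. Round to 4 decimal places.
\hat\phi_{2} = -0.3730

The Yule-Walker equations for an AR(p) process read, in matrix form,
  Gamma_p phi = r_p,   with   (Gamma_p)_{ij} = gamma(|i - j|),
                       (r_p)_i = gamma(i),   i,j = 1..p.
Substitute the sample gammas (Toeplitz matrix and right-hand side of size 2):
  Gamma_p = [[3.8638, 1.2101], [1.2101, 3.8638]]
  r_p     = [1.2101, -0.9209]
Written out:
  3.8638 phi_1 + 1.2101 phi_2 = 1.2101
  1.2101 phi_1 + 3.8638 phi_2 = -0.9209
Solve by Cramer's rule:
  det = gamma(0)^2 - gamma(1)^2 = (3.8638)^2 - (1.2101)^2 = 14.92895044 - 1.46434201 = 13.46460843
  phi_hat_1 = [gamma(1) gamma(0) - gamma(1) gamma(2)] / det = [(1.2101)(3.8638) - (1.2101)(-0.9209)] / 13.46460843 = 5.78996547 / 13.46460843 = 0.43
  phi_hat_2 = [gamma(0) gamma(2) - gamma(1)^2] / det = [(3.8638)(-0.9209) - (1.2101)^2] / 13.46460843 = -5.02251543 / 13.46460843 = -0.373
So phi_hat = [0.4300, -0.3730].
Therefore phi_hat_2 = -0.3730.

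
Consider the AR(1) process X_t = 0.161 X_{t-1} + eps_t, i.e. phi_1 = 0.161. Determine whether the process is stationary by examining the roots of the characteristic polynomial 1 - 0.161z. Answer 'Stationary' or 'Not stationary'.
\text{Stationary}

The AR(p) characteristic polynomial is P(z) = 1 - 0.161z.
Stationarity requires all roots to lie outside the unit circle, i.e. |z| > 1 for every root.
This is linear in z: 1 + (-0.161) z = 0  =>  z = -1/(-0.161) = 6.21118,  |z| = 6.21118.
Moduli of all roots: 6.2112.
All moduli strictly greater than 1? Yes.
Verdict: Stationary.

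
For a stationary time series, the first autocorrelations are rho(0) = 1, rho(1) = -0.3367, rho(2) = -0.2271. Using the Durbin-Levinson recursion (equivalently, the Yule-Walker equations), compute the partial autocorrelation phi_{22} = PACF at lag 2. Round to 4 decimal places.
\phi_{22} = -0.3840

The PACF at lag k is phi_{kk}, the last component of the solution
to the Yule-Walker system G_k phi = r_k where
  (G_k)_{ij} = rho(|i - j|), (r_k)_i = rho(i), i,j = 1..k.
Equivalently, Durbin-Levinson gives phi_{kk} iteratively:
  phi_{11} = rho(1)
  phi_{kk} = [rho(k) - sum_{j=1..k-1} phi_{k-1,j} rho(k-j)]
            / [1 - sum_{j=1..k-1} phi_{k-1,j} rho(j)],
  phi_{k,j} = phi_{k-1,j} - phi_{kk} phi_{k-1,k-j},  j = 1..k-1.
Step k = 1:
  phi_11 = rho(1) = -0.3367.
Step k = 2:
  phi_22 = [rho(2) - phi_11 rho(1)] / [1 - phi_11 rho(1)] = [-0.2271 - (-0.3367)(-0.3367)] / [1 - (-0.3367)(-0.3367)]
         = -0.34046689 / 0.88663311 = -0.384.
Therefore phi_{22} = -0.3840.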